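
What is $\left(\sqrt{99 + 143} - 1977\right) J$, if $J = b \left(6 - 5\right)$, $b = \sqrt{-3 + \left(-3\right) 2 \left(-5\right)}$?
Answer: $- 5931 \sqrt{3} + 33 \sqrt{6} \approx -10192.0$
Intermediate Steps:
$b = 3 \sqrt{3}$ ($b = \sqrt{-3 - -30} = \sqrt{-3 + 30} = \sqrt{27} = 3 \sqrt{3} \approx 5.1962$)
$J = 3 \sqrt{3}$ ($J = 3 \sqrt{3} \left(6 - 5\right) = 3 \sqrt{3} \cdot 1 = 3 \sqrt{3} \approx 5.1962$)
$\left(\sqrt{99 + 143} - 1977\right) J = \left(\sqrt{99 + 143} - 1977\right) 3 \sqrt{3} = \left(\sqrt{242} - 1977\right) 3 \sqrt{3} = \left(11 \sqrt{2} - 1977\right) 3 \sqrt{3} = \left(-1977 + 11 \sqrt{2}\right) 3 \sqrt{3} = 3 \sqrt{3} \left(-1977 + 11 \sqrt{2}\right)$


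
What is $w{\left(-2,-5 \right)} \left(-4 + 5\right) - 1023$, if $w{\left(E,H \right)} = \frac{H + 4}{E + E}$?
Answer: $- \frac{4091}{4} \approx -1022.8$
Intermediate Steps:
$w{\left(E,H \right)} = \frac{4 + H}{2 E}$
$w{\left(-2,-5 \right)} \left(-4 + 5\right) - 1023 = \frac{4 - 5}{2 \left(-2\right)} \left(-4 + 5\right) - 1023 = \frac{1}{2} \left(- \frac{1}{2}\right) \left(-1\right) 1 - 1023 = \frac{1}{4} \cdot 1 - 1023 = \frac{1}{4} - 1023 = - \frac{4091}{4}$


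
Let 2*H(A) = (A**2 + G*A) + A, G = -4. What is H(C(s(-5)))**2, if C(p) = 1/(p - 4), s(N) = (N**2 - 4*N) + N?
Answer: 11449/6718464 ≈ 0.0017041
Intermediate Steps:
s(N) = N**2 - 3*N
C(p) = 1/(-4 + p)
H(A) = A**2/2 - 3*A/2 (H(A) = ((A**2 - 4*A) + A)/2 = (A**2 - 3*A)/2 = A**2/2 - 3*A/2)
H(C(s(-5)))**2 = ((-3 + 1/(-4 - 5*(-3 - 5)))/(2*(-4 - 5*(-3 - 5))))**2 = ((-3 + 1/(-4 - 5*(-8)))/(2*(-4 - 5*(-8))))**2 = ((-3 + 1/(-4 + 40))/(2*(-4 + 40)))**2 = ((1/2)*(-3 + 1/36)/36)**2 = ((1/2)*(1/36)*(-3 + 1/36))**2 = ((1/2)*(1/36)*(-107/36))**2 = (-107/2592)**2 = 11449/6718464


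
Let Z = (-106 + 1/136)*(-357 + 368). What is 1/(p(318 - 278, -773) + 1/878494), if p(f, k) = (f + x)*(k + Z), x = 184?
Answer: -14934398/6486276113559 ≈ -2.3025e-6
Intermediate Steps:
Z = -158565/136 (Z = (-106 + 1/136)*11 = -14415/136*11 = -158565/136 ≈ -1165.9)
p(f, k) = (184 + f)*(-158565/136 + k) (p(f, k) = (f + 184)*(k - 158565/136) = (184 + f)*(-158565/136 + k))
1/(p(318 - 278, -773) + 1/878494) = 1/((-3646995/17 + 184*(-773) - 158565*(318 - 278)/136 + (318 - 278)*(-773)) + 1/878494) = 1/((-3646995/17 - 142232 - 158565/136*40 + 40*(-773)) + 1/878494) = 1/((-3646995/17 - 142232 - 792825/17 - 30920) + 1/878494) = 1/(-7383404/17 + 1/878494) = 1/(-6486276113559/14934398) = -14934398/6486276113559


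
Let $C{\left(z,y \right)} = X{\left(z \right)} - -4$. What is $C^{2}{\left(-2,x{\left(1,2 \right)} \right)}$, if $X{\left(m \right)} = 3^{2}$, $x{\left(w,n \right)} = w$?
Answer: $169$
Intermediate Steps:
$X{\left(m \right)} = 9$
$C{\left(z,y \right)} = 13$ ($C{\left(z,y \right)} = 9 - -4 = 9 + 4 = 13$)
$C^{2}{\left(-2,x{\left(1,2 \right)} \right)} = 13^{2} = 169$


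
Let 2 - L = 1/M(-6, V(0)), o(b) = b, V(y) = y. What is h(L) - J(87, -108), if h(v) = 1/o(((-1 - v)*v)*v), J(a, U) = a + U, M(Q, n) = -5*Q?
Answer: 6478989/309809 ≈ 20.913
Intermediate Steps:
J(a, U) = U + a
L = 59/30 (L = 2 - 1/((-5*(-6))) = 2 - 1/30 = 59/30 ≈ 1.9667)
h(v) = 1/(v²*(-1 - v)) (h(v) = 1/(((-1 - v)*v)*v) = 1/((v*(-1 - v))*v) = 1/(v²*(-1 - v)))
h(L) - J(87, -108) = -1/((59/30)²*(1 + 59/30)) - (-108 + 87) = -1*900/3481/89/30 - 1*(-21) = -1*900/3481*30/89 + 21 = -27000/309809 + 21 = 6478989/309809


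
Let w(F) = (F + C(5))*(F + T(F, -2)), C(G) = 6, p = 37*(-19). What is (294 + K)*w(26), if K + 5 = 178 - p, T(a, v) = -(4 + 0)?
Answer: 823680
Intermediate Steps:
T(a, v) = -4 (T(a, v) = -1*4 = -4)
p = -703
w(F) = (-4 + F)*(6 + F) (w(F) = (F + 6)*(F - 4) = (6 + F)*(-4 + F) = (-4 + F)*(6 + F))
K = 876 (K = -5 + (178 - 1*(-703)) = -5 + (178 + 703) = -5 + 881 = 876)
(294 + K)*w(26) = (294 + 876)*(-24 + 26**2 + 2*26) = 1170*(-24 + 676 + 52) = 1170*704 = 823680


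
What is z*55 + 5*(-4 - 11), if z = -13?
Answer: -790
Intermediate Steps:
z*55 + 5*(-4 - 11) = -13*55 + 5*(-4 - 11) = -715 + 5*(-15) = -715 - 75 = -790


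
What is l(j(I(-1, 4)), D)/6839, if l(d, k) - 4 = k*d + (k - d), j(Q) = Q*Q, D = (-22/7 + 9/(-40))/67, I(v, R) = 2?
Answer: -943/25659928 ≈ -3.6750e-5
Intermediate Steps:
D = -943/18760 (D = (-22*⅐ + 9*(-1/40))*(1/67) = (-22/7 - 9/40)*(1/67) = -943/280*1/67 = -943/18760 ≈ -0.050267)
j(Q) = Q²
l(d, k) = 4 + k - d + d*k (l(d, k) = 4 + (k*d + (k - d)) = 4 + (d*k + (k - d)) = 4 + (k - d + d*k) = 4 + k - d + d*k)
l(j(I(-1, 4)), D)/6839 = (4 - 943/18760 - 1*2² + 2²*(-943/18760))/6839 = (4 - 943/18760 - 1*4 + 4*(-943/18760))*(1/6839) = (4 - 943/18760 - 4 - 943/4690)*(1/6839) = -943/3752*1/6839 = -943/25659928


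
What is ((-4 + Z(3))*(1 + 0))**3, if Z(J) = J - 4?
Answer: -125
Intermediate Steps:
Z(J) = -4 + J
((-4 + Z(3))*(1 + 0))**3 = ((-4 + (-4 + 3))*(1 + 0))**3 = ((-4 - 1)*1)**3 = (-5*1)**3 = (-5)**3 = -125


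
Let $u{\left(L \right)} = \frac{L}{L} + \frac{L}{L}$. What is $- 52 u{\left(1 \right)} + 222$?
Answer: $118$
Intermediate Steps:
$u{\left(L \right)} = 2$ ($u{\left(L \right)} = 1 + 1 = 2$)
$- 52 u{\left(1 \right)} + 222 = \left(-52\right) 2 + 222 = -104 + 222 = 118$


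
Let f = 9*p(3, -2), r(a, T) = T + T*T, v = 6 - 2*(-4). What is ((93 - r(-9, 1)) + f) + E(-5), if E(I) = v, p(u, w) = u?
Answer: 132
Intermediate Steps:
v = 14 (v = 6 - 1*(-8) = 6 + 8 = 14)
r(a, T) = T + T²
E(I) = 14
f = 27 (f = 9*3 = 27)
((93 - r(-9, 1)) + f) + E(-5) = ((93 - (1 + 1)) + 27) + 14 = ((93 - 2) + 27) + 14 = (91 + 27) + 14 = 118 + 14 = 132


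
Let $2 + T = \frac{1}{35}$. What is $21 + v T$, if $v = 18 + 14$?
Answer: $- \frac{1473}{35} \approx -42.086$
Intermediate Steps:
$v = 32$
$T = - \frac{69}{35}$ ($T = -2 + \frac{1}{35} = - \frac{69}{35} \approx -1.9714$)
$21 + v T = 21 + 32 \left(- \frac{69}{35}\right) = 21 - \frac{2208}{35} = - \frac{1473}{35}$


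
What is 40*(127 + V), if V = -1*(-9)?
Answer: 5440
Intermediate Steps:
V = 9
40*(127 + V) = 40*(127 + 9) = 40*136 = 5440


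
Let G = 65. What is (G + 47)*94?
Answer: 10528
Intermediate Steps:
(G + 47)*94 = (65 + 47)*94 = 112*94 = 10528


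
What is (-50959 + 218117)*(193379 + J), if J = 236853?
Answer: 71916720656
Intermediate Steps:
(-50959 + 218117)*(193379 + J) = (-50959 + 218117)*(193379 + 236853) = 167158*430232 = 71916720656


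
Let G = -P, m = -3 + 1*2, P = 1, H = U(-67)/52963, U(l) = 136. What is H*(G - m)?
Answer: 0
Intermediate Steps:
H = 136/52963 ≈ 0.0025678
m = -1 (m = -3 + 2 = -1)
G = -1 (G = -1*1 = -1)
H*(G - m) = 136*(-1 - 1*(-1))/52963 = 136*(-1 + 1)/52963 = (136/52963)*0 = 0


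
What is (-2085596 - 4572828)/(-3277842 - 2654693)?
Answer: 6658424/5932535 ≈ 1.1224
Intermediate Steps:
(-2085596 - 4572828)/(-3277842 - 2654693) = -6658424/(-5932535) = -6658424*(-1/5932535) = 6658424/5932535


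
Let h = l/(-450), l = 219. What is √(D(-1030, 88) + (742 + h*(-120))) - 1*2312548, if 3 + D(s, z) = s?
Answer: -2312548 + I*√5815/5 ≈ -2.3125e+6 + 15.251*I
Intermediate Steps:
D(s, z) = -3 + s
h = -73/150 (h = 219/(-450) = 219*(-1/450) = -73/150 ≈ -0.48667)
√(D(-1030, 88) + (742 + h*(-120))) - 1*2312548 = √((-3 - 1030) + (742 - 73/150*(-120))) - 1*2312548 = √(-1033 + (742 + 292/5)) - 2312548 = √(-1033 + 4002/5) - 2312548 = √(-1163/5) - 2312548 = I*√5815/5 - 2312548 = -2312548 + I*√5815/5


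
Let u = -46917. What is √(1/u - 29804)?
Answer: I*√7289412284297/15639 ≈ 172.64*I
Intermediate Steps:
√(1/u - 29804) = √(1/(-46917) - 29804) = √(-1/46917 - 29804) = √(-1398314269/46917) = I*√7289412284297/15639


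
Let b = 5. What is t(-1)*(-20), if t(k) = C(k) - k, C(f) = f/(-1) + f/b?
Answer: -36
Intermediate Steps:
C(f) = -4*f/5 (C(f) = f/(-1) + f/5 = f*(-1) + f*(⅕) = -f + f/5 = -4*f/5)
t(k) = -9*k/5 (t(k) = -4*k/5 - k = -9*k/5)
t(-1)*(-20) = -9/5*(-1)*(-20) = (9/5)*(-20) = -36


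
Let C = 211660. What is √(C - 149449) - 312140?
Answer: -312140 + √62211 ≈ -3.1189e+5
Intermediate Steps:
√(C - 149449) - 312140 = √(211660 - 149449) - 312140 = √62211 - 312140 = -312140 + √62211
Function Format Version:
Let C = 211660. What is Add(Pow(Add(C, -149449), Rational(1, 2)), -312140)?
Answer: Add(-312140, Pow(62211, Rational(1, 2))) ≈ -3.1189e+5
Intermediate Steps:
Add(Pow(Add(C, -149449), Rational(1, 2)), -312140) = Add(Pow(Add(211660, -149449), Rational(1, 2)), -312140) = Add(Pow(62211, Rational(1, 2)), -312140) = Add(-312140, Pow(62211, Rational(1, 2)))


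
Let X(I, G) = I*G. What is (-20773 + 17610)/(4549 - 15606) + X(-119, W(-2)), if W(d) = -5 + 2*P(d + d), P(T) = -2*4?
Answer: 27634606/11057 ≈ 2499.3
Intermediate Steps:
P(T) = -8
W(d) = -21 (W(d) = -5 + 2*(-8) = -5 - 16 = -21)
X(I, G) = G*I
(-20773 + 17610)/(4549 - 15606) + X(-119, W(-2)) = (-20773 + 17610)/(4549 - 15606) - 21*(-119) = -3163/(-11057) + 2499 = -3163*(-1/11057) + 2499 = 3163/11057 + 2499 = 27634606/11057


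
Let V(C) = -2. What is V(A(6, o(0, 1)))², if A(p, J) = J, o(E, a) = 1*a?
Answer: 4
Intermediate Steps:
o(E, a) = a
V(A(6, o(0, 1)))² = (-2)² = 4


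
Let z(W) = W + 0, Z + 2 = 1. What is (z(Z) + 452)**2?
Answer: 203401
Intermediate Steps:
Z = -1 (Z = -2 + 1 = -1)
z(W) = W
(z(Z) + 452)**2 = (-1 + 452)**2 = 451**2 = 203401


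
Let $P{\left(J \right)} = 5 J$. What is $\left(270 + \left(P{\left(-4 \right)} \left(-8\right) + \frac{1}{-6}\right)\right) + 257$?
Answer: $\frac{4121}{6} \approx 686.83$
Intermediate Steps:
$\left(270 + \left(P{\left(-4 \right)} \left(-8\right) + \frac{1}{-6}\right)\right) + 257 = \left(270 + \left(5 \left(-4\right) \left(-8\right) + \frac{1}{-6}\right)\right) + 257 = \left(270 - - \frac{959}{6}\right) + 257 = \left(270 + \left(160 - \frac{1}{6}\right)\right) + 257 = \left(270 + \frac{959}{6}\right) + 257 = \frac{2579}{6} + 257 = \frac{4121}{6}$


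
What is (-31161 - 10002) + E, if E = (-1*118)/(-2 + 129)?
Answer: -5227819/127 ≈ -41164.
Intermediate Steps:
E = -118/127 ≈ -0.92913
(-31161 - 10002) + E = (-31161 - 10002) - 118/127 = -41163 - 118/127 = -5227819/127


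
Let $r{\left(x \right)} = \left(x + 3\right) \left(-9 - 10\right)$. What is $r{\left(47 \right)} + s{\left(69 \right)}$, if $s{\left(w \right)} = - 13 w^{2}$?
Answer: $-62843$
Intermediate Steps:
$r{\left(x \right)} = -57 - 19 x$ ($r{\left(x \right)} = \left(3 + x\right) \left(-19\right) = -57 - 19 x$)
$r{\left(47 \right)} + s{\left(69 \right)} = \left(-57 - 893\right) - 13 \cdot 69^{2} = \left(-57 - 893\right) - 61893 = -950 - 61893 = -62843$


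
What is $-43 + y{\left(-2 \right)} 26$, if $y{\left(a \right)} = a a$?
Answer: $61$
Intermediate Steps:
$y{\left(a \right)} = a^{2}$
$-43 + y{\left(-2 \right)} 26 = -43 + \left(-2\right)^{2} \cdot 26 = -43 + 4 \cdot 26 = -43 + 104 = 61$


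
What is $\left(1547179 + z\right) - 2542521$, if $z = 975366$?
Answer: $-19976$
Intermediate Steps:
$\left(1547179 + z\right) - 2542521 = \left(1547179 + 975366\right) - 2542521 = 2522545 - 2542521 = -19976$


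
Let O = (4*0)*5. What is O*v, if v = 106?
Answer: 0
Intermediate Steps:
O = 0 (O = 0*5 = 0)
O*v = 0*106 = 0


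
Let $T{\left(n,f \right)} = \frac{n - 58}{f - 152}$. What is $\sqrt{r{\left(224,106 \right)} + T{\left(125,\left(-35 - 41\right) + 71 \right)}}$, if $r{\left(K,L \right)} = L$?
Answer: $\frac{5 \sqrt{104091}}{157} \approx 10.275$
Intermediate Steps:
$T{\left(n,f \right)} = \frac{-58 + n}{-152 + f}$
$\sqrt{r{\left(224,106 \right)} + T{\left(125,\left(-35 - 41\right) + 71 \right)}} = \sqrt{106 + \frac{-58 + 125}{-152 + \left(\left(-35 - 41\right) + 71\right)}} = \sqrt{106 + \frac{1}{-152 + \left(-76 + 71\right)} 67} = \sqrt{106 + \frac{1}{-152 - 5} \cdot 67} = \sqrt{106 + \frac{1}{-157} \cdot 67} = \sqrt{106 - \frac{67}{157}} = \sqrt{\frac{16575}{157}} = \frac{5 \sqrt{104091}}{157}$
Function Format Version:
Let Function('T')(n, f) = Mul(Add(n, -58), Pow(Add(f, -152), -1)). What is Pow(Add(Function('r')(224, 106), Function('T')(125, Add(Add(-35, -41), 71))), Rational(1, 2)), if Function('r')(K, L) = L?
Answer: Mul(Rational(5, 157), Pow(104091, Rational(1, 2))) ≈ 10.275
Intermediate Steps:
Function('T')(n, f) = Mul(Pow(Add(-152, f), -1), Add(-58, n)) (Function('T')(n, f) = Mul(Add(-58, n), Pow(Add(-152, f), -1)) = Mul(Pow(Add(-152, f), -1), Add(-58, n)))
Pow(Add(Function('r')(224, 106), Function('T')(125, Add(Add(-35, -41), 71))), Rational(1, 2)) = Pow(Add(106, Mul(Pow(Add(-152, Add(Add(-35, -41), 71)), -1), Add(-58, 125))), Rational(1, 2)) = Pow(Add(106, Mul(Pow(Add(-152, Add(-76, 71)), -1), 67)), Rational(1, 2)) = Pow(Add(106, Mul(Pow(Add(-152, -5), -1), 67)), Rational(1, 2)) = Pow(Add(106, Mul(Pow(-157, -1), 67)), Rational(1, 2)) = Pow(Add(106, Mul(Rational(-1, 157), 67)), Rational(1, 2)) = Pow(Add(106, Rational(-67, 157)), Rational(1, 2)) = Pow(Rational(16575, 157), Rational(1, 2)) = Mul(Rational(5, 157), Pow(104091, Rational(1, 2)))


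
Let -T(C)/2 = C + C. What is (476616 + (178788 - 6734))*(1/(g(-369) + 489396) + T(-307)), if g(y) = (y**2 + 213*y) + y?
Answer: 435396222563830/546591 ≈ 7.9657e+8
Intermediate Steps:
T(C) = -4*C (T(C) = -2*(C + C) = -4*C)
g(y) = y**2 + 214*y
(476616 + (178788 - 6734))*(1/(g(-369) + 489396) + T(-307)) = (476616 + (178788 - 6734))*(1/(-369*(214 - 369) + 489396) - 4*(-307)) = (476616 + 172054)*(1/(-369*(-155) + 489396) + 1228) = 648670*(1/(57195 + 489396) + 1228) = 648670*(1/546591 + 1228) = 648670*(671213749/546591) = 435396222563830/546591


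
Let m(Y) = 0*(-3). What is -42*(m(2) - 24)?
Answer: 1008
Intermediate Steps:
m(Y) = 0
-42*(m(2) - 24) = -42*(0 - 24) = -42*(-24) = 1008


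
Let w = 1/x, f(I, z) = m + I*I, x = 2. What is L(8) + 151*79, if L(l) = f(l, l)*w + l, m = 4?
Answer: 11971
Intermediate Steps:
f(I, z) = 4 + I² (f(I, z) = 4 + I*I = 4 + I²)
w = ½ (w = 1/2 = 1*(½) = ½ ≈ 0.50000)
L(l) = 2 + l + l²/2 (L(l) = (4 + l²)*(½) + l = (2 + l²/2) + l = 2 + l + l²/2)
L(8) + 151*79 = (2 + 8 + (½)*8²) + 151*79 = (2 + 8 + (½)*64) + 11929 = (2 + 8 + 32) + 11929 = 42 + 11929 = 11971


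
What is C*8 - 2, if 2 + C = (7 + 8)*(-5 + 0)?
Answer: -618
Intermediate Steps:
C = -77 (C = -2 + (7 + 8)*(-5 + 0) = -2 + 15*(-5) = -2 - 75 = -77)
C*8 - 2 = -77*8 - 2 = -616 - 2 = -618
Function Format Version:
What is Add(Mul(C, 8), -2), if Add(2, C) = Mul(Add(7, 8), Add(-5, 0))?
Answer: -618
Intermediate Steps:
C = -77 (C = Add(-2, Mul(Add(7, 8), Add(-5, 0))) = Add(-2, Mul(15, -5)) = Add(-2, -75) = -77)
Add(Mul(C, 8), -2) = Add(Mul(-77, 8), -2) = Add(-616, -2) = -618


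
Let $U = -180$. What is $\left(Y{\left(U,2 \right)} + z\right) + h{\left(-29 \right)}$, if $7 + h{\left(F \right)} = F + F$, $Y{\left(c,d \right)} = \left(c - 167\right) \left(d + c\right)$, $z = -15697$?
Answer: $46004$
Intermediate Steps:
$Y{\left(c,d \right)} = \left(-167 + c\right) \left(c + d\right)$
$h{\left(F \right)} = -7 + 2 F$ ($h{\left(F \right)} = -7 + \left(F + F\right) = -7 + 2 F$)
$\left(Y{\left(U,2 \right)} + z\right) + h{\left(-29 \right)} = \left(\left(\left(-180\right)^{2} - -30060 - 334 - 360\right) - 15697\right) + \left(-7 + 2 \left(-29\right)\right) = \left(\left(32400 + 30060 - 334 - 360\right) - 15697\right) - 65 = \left(61766 - 15697\right) - 65 = 46069 - 65 = 46004$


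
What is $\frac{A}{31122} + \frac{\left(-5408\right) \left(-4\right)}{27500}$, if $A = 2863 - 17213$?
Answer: $\frac{4975109}{15283125} \approx 0.32553$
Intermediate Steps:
$A = -14350$
$\frac{A}{31122} + \frac{\left(-5408\right) \left(-4\right)}{27500} = - \frac{14350}{31122} + \frac{\left(-5408\right) \left(-4\right)}{27500} = \left(-14350\right) \frac{1}{31122} + 21632 \cdot \frac{1}{27500} = - \frac{1025}{2223} + \frac{5408}{6875} = \frac{4975109}{15283125}$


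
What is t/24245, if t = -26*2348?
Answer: -4696/1865 ≈ -2.5180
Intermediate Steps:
t = -61048
t/24245 = -61048/24245 = -61048*1/24245 = -4696/1865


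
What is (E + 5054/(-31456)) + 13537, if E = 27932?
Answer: 652221905/15728 ≈ 41469.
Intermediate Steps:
(E + 5054/(-31456)) + 13537 = (27932 + 5054/(-31456)) + 13537 = (27932 + 5054*(-1/31456)) + 13537 = (27932 - 2527/15728) + 13537 = 439311969/15728 + 13537 = 652221905/15728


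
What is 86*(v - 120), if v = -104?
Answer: -19264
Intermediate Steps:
86*(v - 120) = 86*(-104 - 120) = 86*(-224) = -19264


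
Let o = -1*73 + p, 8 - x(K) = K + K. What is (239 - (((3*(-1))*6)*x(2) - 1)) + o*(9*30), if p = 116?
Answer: 11922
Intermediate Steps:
x(K) = 8 - 2*K (x(K) = 8 - (K + K) = 8 - 2*K)
o = 43 (o = -1*73 + 116 = -73 + 116 = 43)
(239 - (((3*(-1))*6)*x(2) - 1)) + o*(9*30) = (239 - (((3*(-1))*6)*(8 - 2*2) - 1)) + 43*(9*30) = (239 - ((-3*6)*(8 - 4) - 1)) + 43*270 = (239 - (-18*4 - 1)) + 11610 = (239 - (-72 - 1)) + 11610 = (239 - 1*(-73)) + 11610 = (239 + 73) + 11610 = 312 + 11610 = 11922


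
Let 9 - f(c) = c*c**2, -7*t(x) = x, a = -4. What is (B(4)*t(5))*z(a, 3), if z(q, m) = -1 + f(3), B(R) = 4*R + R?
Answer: 1900/7 ≈ 271.43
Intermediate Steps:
t(x) = -x/7
B(R) = 5*R
f(c) = 9 - c**3 (f(c) = 9 - c*c**2 = 9 - c**3)
z(q, m) = -19 (z(q, m) = -1 + (9 - 1*3**3) = -1 + (9 - 1*27) = -1 + (9 - 27) = -1 - 18 = -19)
(B(4)*t(5))*z(a, 3) = ((5*4)*(-1/7*5))*(-19) = (20*(-5/7))*(-19) = -100/7*(-19) = 1900/7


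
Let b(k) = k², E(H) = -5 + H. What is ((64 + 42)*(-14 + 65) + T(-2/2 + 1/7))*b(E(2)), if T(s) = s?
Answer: 340524/7 ≈ 48646.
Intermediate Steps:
((64 + 42)*(-14 + 65) + T(-2/2 + 1/7))*b(E(2)) = ((64 + 42)*(-14 + 65) + (-2/2 + 1/7))*(-5 + 2)² = (106*51 + (-2*½ + 1*(⅐)))*(-3)² = (5406 + (-1 + ⅐))*9 = (5406 - 6/7)*9 = (37836/7)*9 = 340524/7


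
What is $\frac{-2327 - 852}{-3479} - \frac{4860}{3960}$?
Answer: $- \frac{23995}{76538} \approx -0.3135$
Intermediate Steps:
$\frac{-2327 - 852}{-3479} - \frac{4860}{3960} = \left(-2327 - 852\right) \left(- \frac{1}{3479}\right) - \frac{27}{22} = \left(-3179\right) \left(- \frac{1}{3479}\right) - \frac{27}{22} = \frac{3179}{3479} - \frac{27}{22} = - \frac{23995}{76538}$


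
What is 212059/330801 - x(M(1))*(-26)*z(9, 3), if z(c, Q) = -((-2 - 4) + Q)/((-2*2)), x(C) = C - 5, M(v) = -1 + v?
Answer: 64930313/661602 ≈ 98.141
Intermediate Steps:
x(C) = -5 + C
z(c, Q) = -3/2 + Q/4 (z(c, Q) = -(-6 + Q)/(-4) = -(-6 + Q)*(-1)/4 = -(3/2 - Q/4) = -3/2 + Q/4)
212059/330801 - x(M(1))*(-26)*z(9, 3) = 212059/330801 - (-5 + (-1 + 1))*(-26)*(-3/2 + (¼)*3) = 212059*(1/330801) - (-5 + 0)*(-26)*(-3/2 + ¾) = 212059/330801 - (-5*(-26))*(-3)/4 = 212059/330801 - 130*(-3)/4 = 212059/330801 - 1*(-195/2) = 212059/330801 + 195/2 = 64930313/661602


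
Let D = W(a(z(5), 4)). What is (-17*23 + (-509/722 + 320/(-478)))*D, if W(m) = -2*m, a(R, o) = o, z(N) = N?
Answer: 270829396/86279 ≈ 3139.0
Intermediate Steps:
D = -8 (D = -2*4 = -8)
(-17*23 + (-509/722 + 320/(-478)))*D = (-17*23 + (-509/722 + 320/(-478)))*(-8) = (-391 + (-509*1/722 + 320*(-1/478)))*(-8) = (-391 + (-509/722 - 160/239))*(-8) = (-391 - 237171/172558)*(-8) = -67707349/172558*(-8) = 270829396/86279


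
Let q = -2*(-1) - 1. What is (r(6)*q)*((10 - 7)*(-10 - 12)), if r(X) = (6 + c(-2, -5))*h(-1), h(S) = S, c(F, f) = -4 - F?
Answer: 264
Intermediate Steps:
r(X) = -4 (r(X) = (6 + (-4 - 1*(-2)))*(-1) = (6 + (-4 + 2))*(-1) = (6 - 2)*(-1) = 4*(-1) = -4)
q = 1 (q = 2 - 1 = 1)
(r(6)*q)*((10 - 7)*(-10 - 12)) = (-4*1)*((10 - 7)*(-10 - 12)) = -12*(-22) = -4*(-66) = 264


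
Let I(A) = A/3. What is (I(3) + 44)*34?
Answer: 1530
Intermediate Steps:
I(A) = A/3 (I(A) = A*(1/3) = A/3)
(I(3) + 44)*34 = ((1/3)*3 + 44)*34 = (1 + 44)*34 = 45*34 = 1530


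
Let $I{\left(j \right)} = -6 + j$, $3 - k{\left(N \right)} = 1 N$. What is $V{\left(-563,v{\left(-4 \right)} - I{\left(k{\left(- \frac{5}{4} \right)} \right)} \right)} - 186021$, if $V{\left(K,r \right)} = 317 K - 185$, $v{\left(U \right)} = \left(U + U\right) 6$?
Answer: $-364677$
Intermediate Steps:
$k{\left(N \right)} = 3 - N$ ($k{\left(N \right)} = 3 - 1 N = 3 - N$)
$v{\left(U \right)} = 12 U$ ($v{\left(U \right)} = 2 U 6 = 12 U$)
$V{\left(K,r \right)} = -185 + 317 K$
$V{\left(-563,v{\left(-4 \right)} - I{\left(k{\left(- \frac{5}{4} \right)} \right)} \right)} - 186021 = \left(-185 + 317 \left(-563\right)\right) - 186021 = \left(-185 - 178471\right) - 186021 = -178656 - 186021 = -364677$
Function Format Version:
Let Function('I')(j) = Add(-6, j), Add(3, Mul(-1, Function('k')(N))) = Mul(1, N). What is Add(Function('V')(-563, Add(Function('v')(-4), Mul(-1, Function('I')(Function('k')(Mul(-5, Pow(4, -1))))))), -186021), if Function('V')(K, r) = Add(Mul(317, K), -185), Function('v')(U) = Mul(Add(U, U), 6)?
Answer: -364677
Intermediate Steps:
Function('k')(N) = Add(3, Mul(-1, N)) (Function('k')(N) = Add(3, Mul(-1, Mul(1, N))) = Add(3, Mul(-1, N)))
Function('v')(U) = Mul(12, U) (Function('v')(U) = Mul(Mul(2, U), 6) = Mul(12, U))
Function('V')(K, r) = Add(-185, Mul(317, K))
Add(Function('V')(-563, Add(Function('v')(-4), Mul(-1, Function('I')(Function('k')(Mul(-5, Pow(4, -1))))))), -186021) = Add(Add(-185, Mul(317, -563)), -186021) = Add(Add(-185, -178471), -186021) = Add(-178656, -186021) = -364677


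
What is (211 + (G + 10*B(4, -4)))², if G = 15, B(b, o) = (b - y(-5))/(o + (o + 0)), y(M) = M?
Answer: 737881/16 ≈ 46118.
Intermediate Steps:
B(b, o) = (5 + b)/(2*o) (B(b, o) = (b - 1*(-5))/(o + (o + 0)) = (b + 5)/(o + o) = (5 + b)/((2*o)) = (5 + b)*(1/(2*o)) = (5 + b)/(2*o))
(211 + (G + 10*B(4, -4)))² = (211 + (15 + 10*((½)*(5 + 4)/(-4))))² = (211 + (15 + 10*((½)*(-¼)*9)))² = (211 + (15 + 10*(-9/8)))² = (211 + (15 - 45/4))² = (211 + 15/4)² = (859/4)² = 737881/16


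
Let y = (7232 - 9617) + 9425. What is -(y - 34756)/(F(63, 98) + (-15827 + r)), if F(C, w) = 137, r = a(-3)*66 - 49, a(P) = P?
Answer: -27716/15937 ≈ -1.7391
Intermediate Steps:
r = -247 (r = -3*66 - 49 = -198 - 49 = -247)
y = 7040 (y = -2385 + 9425 = 7040)
-(y - 34756)/(F(63, 98) + (-15827 + r)) = -(7040 - 34756)/(137 + (-15827 - 247)) = -(-27716)/(137 - 16074) = -(-27716)/(-15937) = -(-27716)*(-1)/15937 = -1*27716/15937 = -27716/15937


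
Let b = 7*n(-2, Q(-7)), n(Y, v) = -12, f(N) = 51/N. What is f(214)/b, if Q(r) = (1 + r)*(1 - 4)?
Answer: -17/5992 ≈ -0.0028371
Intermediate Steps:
Q(r) = -3 - 3*r (Q(r) = (1 + r)*(-3) = -3 - 3*r)
b = -84 (b = 7*(-12) = -84)
f(214)/b = (51/214)/(-84) = (51*(1/214))*(-1/84) = (51/214)*(-1/84) = -17/5992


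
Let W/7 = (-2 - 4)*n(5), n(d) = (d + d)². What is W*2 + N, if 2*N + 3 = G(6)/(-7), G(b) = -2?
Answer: -117619/14 ≈ -8401.4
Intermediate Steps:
n(d) = 4*d² (n(d) = (2*d)² = 4*d²)
W = -4200 (W = 7*((-2 - 4)*(4*5²)) = 7*(-24*25) = 7*(-6*100) = 7*(-600) = -4200)
N = -19/14 (N = -3/2 + (-2/(-7))/2 = -3/2 + (-2*(-⅐))/2 = -3/2 + (½)*(2/7) = -3/2 + ⅐ = -19/14 ≈ -1.3571)
W*2 + N = -4200*2 - 19/14 = -8400 - 19/14 = -117619/14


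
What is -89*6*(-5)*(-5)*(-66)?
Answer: 881100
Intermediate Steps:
-89*6*(-5)*(-5)*(-66) = -(-2670)*(-5)*(-66) = -89*150*(-66) = -13350*(-66) = 881100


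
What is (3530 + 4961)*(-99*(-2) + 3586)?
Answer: 32129944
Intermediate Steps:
(3530 + 4961)*(-99*(-2) + 3586) = 8491*(198 + 3586) = 8491*3784 = 32129944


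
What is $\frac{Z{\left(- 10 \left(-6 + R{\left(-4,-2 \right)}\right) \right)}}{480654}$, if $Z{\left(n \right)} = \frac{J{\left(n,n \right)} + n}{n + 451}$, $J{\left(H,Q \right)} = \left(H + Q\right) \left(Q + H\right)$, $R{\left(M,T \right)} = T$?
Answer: $\frac{4280}{42537879} \approx 0.00010062$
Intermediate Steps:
$J{\left(H,Q \right)} = \left(H + Q\right)^{2}$ ($J{\left(H,Q \right)} = \left(H + Q\right) \left(H + Q\right) = \left(H + Q\right)^{2}$)
$Z{\left(n \right)} = \frac{n + 4 n^{2}}{451 + n}$ ($Z{\left(n \right)} = \frac{\left(n + n\right)^{2} + n}{n + 451} = \frac{\left(2 n\right)^{2} + n}{451 + n} = \frac{4 n^{2} + n}{451 + n} = \frac{n + 4 n^{2}}{451 + n}$)
$\frac{Z{\left(- 10 \left(-6 + R{\left(-4,-2 \right)}\right) \right)}}{480654} = \frac{- 10 \left(-6 - 2\right) \frac{1}{451 - 10 \left(-6 - 2\right)} \left(1 + 4 \left(- 10 \left(-6 - 2\right)\right)\right)}{480654} = \frac{\left(-10\right) \left(-8\right) \left(1 + 4 \left(\left(-10\right) \left(-8\right)\right)\right)}{451 - -80} \cdot \frac{1}{480654} = \frac{80 \left(1 + 4 \cdot 80\right)}{451 + 80} \cdot \frac{1}{480654} = \frac{80 \left(1 + 320\right)}{531} \cdot \frac{1}{480654} = 80 \cdot \frac{1}{531} \cdot 321 \cdot \frac{1}{480654} = \frac{8560}{177} \cdot \frac{1}{480654} = \frac{4280}{42537879}$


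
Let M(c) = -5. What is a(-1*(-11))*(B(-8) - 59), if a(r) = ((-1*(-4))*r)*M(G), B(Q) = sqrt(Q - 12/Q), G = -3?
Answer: 12980 - 110*I*sqrt(26) ≈ 12980.0 - 560.89*I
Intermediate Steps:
a(r) = -20*r (a(r) = ((-1*(-4))*r)*(-5) = (4*r)*(-5) = -20*r)
a(-1*(-11))*(B(-8) - 59) = (-(-20)*(-11))*(sqrt(-8 - 12/(-8)) - 59) = (-20*11)*(sqrt(-8 - 12*(-1/8)) - 59) = -220*(sqrt(-8 + 3/2) - 59) = -220*(sqrt(-13/2) - 59) = -220*(I*sqrt(26)/2 - 59) = -220*(-59 + I*sqrt(26)/2) = 12980 - 110*I*sqrt(26)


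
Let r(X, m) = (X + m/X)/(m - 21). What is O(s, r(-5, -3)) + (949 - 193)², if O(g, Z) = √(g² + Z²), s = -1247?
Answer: 571536 + √5598032521/60 ≈ 5.7278e+5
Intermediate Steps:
r(X, m) = (X + m/X)/(-21 + m)
O(g, Z) = √(Z² + g²)
O(s, r(-5, -3)) + (949 - 193)² = √(((-3 + (-5)²)/((-5)*(-21 - 3)))² + (-1247)²) + (949 - 193)² = √((-⅕*(-3 + 25)/(-24))² + 1555009) + 756² = √((-⅕*(-1/24)*22)² + 1555009) + 571536 = √((11/60)² + 1555009) + 571536 = √(121/3600 + 1555009) + 571536 = √(5598032521/3600) + 571536 = √5598032521/60 + 571536 = 571536 + √5598032521/60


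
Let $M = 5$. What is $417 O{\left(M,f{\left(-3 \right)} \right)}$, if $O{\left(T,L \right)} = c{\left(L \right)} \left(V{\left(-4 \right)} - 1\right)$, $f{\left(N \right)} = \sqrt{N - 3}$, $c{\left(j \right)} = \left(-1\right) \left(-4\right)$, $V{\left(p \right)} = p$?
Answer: $-8340$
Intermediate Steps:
$c{\left(j \right)} = 4$
$f{\left(N \right)} = \sqrt{-3 + N}$
$O{\left(T,L \right)} = -20$ ($O{\left(T,L \right)} = 4 \left(-4 - 1\right) = 4 \left(-5\right) = -20$)
$417 O{\left(M,f{\left(-3 \right)} \right)} = 417 \left(-20\right) = -8340$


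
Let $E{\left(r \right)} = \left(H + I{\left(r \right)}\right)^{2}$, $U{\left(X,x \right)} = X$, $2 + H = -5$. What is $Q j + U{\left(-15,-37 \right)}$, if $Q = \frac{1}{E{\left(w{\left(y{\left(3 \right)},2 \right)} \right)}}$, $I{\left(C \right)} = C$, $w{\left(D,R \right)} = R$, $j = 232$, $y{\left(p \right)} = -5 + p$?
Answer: $- \frac{143}{25} \approx -5.72$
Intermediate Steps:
$H = -7$ ($H = -2 - 5 = -7$)
$E{\left(r \right)} = \left(-7 + r\right)^{2}$
$Q = \frac{1}{25}$ ($Q = \frac{1}{\left(-7 + 2\right)^{2}} = \frac{1}{\left(-5\right)^{2}} = \frac{1}{25} \approx 0.04$)
$Q j + U{\left(-15,-37 \right)} = \frac{1}{25} \cdot 232 - 15 = \frac{232}{25} - 15 = - \frac{143}{25}$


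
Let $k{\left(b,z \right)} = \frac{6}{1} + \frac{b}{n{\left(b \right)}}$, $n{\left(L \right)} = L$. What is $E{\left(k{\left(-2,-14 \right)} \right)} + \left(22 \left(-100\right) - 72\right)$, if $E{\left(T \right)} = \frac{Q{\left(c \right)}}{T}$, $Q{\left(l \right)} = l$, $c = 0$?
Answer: $-2272$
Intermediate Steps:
$k{\left(b,z \right)} = 7$ ($k{\left(b,z \right)} = \frac{6}{1} + \frac{b}{b} = 6 \cdot 1 + 1 = 6 + 1 = 7$)
$E{\left(T \right)} = 0$ ($E{\left(T \right)} = \frac{0}{T} = 0$)
$E{\left(k{\left(-2,-14 \right)} \right)} + \left(22 \left(-100\right) - 72\right) = 0 + \left(22 \left(-100\right) - 72\right) = 0 - 2272 = -2272$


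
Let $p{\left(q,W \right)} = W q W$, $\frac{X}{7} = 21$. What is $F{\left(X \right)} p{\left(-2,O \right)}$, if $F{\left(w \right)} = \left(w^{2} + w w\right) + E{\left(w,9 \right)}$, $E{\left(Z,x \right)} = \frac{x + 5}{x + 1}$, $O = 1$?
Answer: $- \frac{432194}{5} \approx -86439.0$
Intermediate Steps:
$X = 147$ ($X = 7 \cdot 21 = 147$)
$E{\left(Z,x \right)} = \frac{5 + x}{1 + x}$
$p{\left(q,W \right)} = q W^{2}$
$F{\left(w \right)} = \frac{7}{5} + 2 w^{2}$ ($F{\left(w \right)} = \left(w^{2} + w w\right) + \frac{5 + 9}{1 + 9} = \left(w^{2} + w^{2}\right) + \frac{1}{10} \cdot 14 = 2 w^{2} + \frac{1}{10} \cdot 14 = 2 w^{2} + \frac{7}{5} = \frac{7}{5} + 2 w^{2}$)
$F{\left(X \right)} p{\left(-2,O \right)} = \left(\frac{7}{5} + 2 \cdot 147^{2}\right) \left(- 2 \cdot 1^{2}\right) = \left(\frac{7}{5} + 2 \cdot 21609\right) \left(\left(-2\right) 1\right) = \left(\frac{7}{5} + 43218\right) \left(-2\right) = \frac{216097}{5} \left(-2\right) = - \frac{432194}{5}$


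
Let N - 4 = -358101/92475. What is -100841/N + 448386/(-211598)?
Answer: -36541001556916/46234163 ≈ -7.9035e+5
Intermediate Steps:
N = 437/3425 (N = 4 - 358101/92475 = 4 - 358101*1/92475 = 4 - 13263/3425 = 437/3425 ≈ 0.12759)
-100841/N + 448386/(-211598) = -100841/437/3425 + 448386/(-211598) = -100841*3425/437 + 448386*(-1/211598) = -345380425/437 - 224193/105799 = -36541001556916/46234163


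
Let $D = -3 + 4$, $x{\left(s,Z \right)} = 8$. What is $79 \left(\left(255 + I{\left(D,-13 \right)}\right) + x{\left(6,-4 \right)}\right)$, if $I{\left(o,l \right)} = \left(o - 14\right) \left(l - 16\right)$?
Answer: $50560$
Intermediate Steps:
$D = 1$
$I{\left(o,l \right)} = \left(-16 + l\right) \left(-14 + o\right)$ ($I{\left(o,l \right)} = \left(-14 + o\right) \left(-16 + l\right) = \left(-16 + l\right) \left(-14 + o\right)$)
$79 \left(\left(255 + I{\left(D,-13 \right)}\right) + x{\left(6,-4 \right)}\right) = 79 \left(\left(255 - -377\right) + 8\right) = 79 \left(\left(255 + \left(224 - 16 + 182 - 13\right)\right) + 8\right) = 79 \left(\left(255 + 377\right) + 8\right) = 79 \left(632 + 8\right) = 79 \cdot 640 = 50560$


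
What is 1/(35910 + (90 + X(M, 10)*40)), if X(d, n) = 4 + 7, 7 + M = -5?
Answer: 1/36440 ≈ 2.7442e-5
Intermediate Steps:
M = -12 (M = -7 - 5 = -12)
X(d, n) = 11
1/(35910 + (90 + X(M, 10)*40)) = 1/(35910 + (90 + 11*40)) = 1/(35910 + (90 + 440)) = 1/(35910 + 530) = 1/36440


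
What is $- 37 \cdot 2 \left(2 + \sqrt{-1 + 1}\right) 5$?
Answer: $-740$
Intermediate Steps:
$- 37 \cdot 2 \left(2 + \sqrt{-1 + 1}\right) 5 = - 37 \cdot 2 \left(2 + \sqrt{0}\right) 5 = - 37 \cdot 2 \left(2 + 0\right) 5 = - 37 \cdot 2 \cdot 2 \cdot 5 = \left(-37\right) 4 \cdot 5 = \left(-148\right) 5 = -740$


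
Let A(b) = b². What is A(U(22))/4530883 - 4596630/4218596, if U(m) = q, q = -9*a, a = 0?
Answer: -2298315/2109298 ≈ -1.0896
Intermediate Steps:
q = 0 (q = -9*0 = 0)
U(m) = 0
A(U(22))/4530883 - 4596630/4218596 = 0²/4530883 - 4596630/4218596 = 0*(1/4530883) - 4596630*1/4218596 = 0 - 2298315/2109298 = -2298315/2109298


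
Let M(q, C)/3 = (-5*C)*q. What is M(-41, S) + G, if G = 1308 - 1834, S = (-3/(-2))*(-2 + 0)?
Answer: -2371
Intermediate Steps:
S = -3 (S = -3*(-½)*(-2) = (3/2)*(-2) = -3)
G = -526
M(q, C) = -15*C*q (M(q, C) = 3*((-5*C)*q) = 3*(-5*C*q) = -15*C*q)
M(-41, S) + G = -15*(-3)*(-41) - 526 = -1845 - 526 = -2371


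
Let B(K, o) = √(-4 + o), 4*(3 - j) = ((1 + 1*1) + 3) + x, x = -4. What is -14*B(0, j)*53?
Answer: -371*I*√5 ≈ -829.58*I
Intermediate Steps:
j = 11/4 (j = 3 - (((1 + 1*1) + 3) - 4)/4 = 3 - (((1 + 1) + 3) - 4)/4 = 3 - ((2 + 3) - 4)/4 = 3 - (5 - 4)/4 = 3 - ¼*1 = 3 - ¼ = 11/4 ≈ 2.7500)
-14*B(0, j)*53 = -14*√(-4 + 11/4)*53 = -7*I*√5*53 = -371*I*√5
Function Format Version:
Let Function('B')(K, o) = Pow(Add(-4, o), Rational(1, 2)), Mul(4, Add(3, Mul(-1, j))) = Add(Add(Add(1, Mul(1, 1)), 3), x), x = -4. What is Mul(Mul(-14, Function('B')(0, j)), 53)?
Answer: Mul(-371, I, Pow(5, Rational(1, 2))) ≈ Mul(-829.58, I)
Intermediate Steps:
j = Rational(11, 4) (j = Add(3, Mul(Rational(-1, 4), Add(Add(Add(1, Mul(1, 1)), 3), -4))) = Add(3, Mul(Rational(-1, 4), Add(Add(Add(1, 1), 3), -4))) = Add(3, Mul(Rational(-1, 4), Add(Add(2, 3), -4))) = Add(3, Mul(Rational(-1, 4), Add(5, -4))) = Add(3, Mul(Rational(-1, 4), 1)) = Add(3, Rational(-1, 4)) = Rational(11, 4) ≈ 2.7500)
Mul(Mul(-14, Function('B')(0, j)), 53) = Mul(Mul(-14, Pow(Add(-4, Rational(11, 4)), Rational(1, 2))), 53) = Mul(Mul(-14, Pow(Rational(-5, 4), Rational(1, 2))), 53) = Mul(Mul(-14, Mul(Rational(1, 2), I, Pow(5, Rational(1, 2)))), 53) = Mul(Mul(-7, I, Pow(5, Rational(1, 2))), 53) = Mul(-371, I, Pow(5, Rational(1, 2)))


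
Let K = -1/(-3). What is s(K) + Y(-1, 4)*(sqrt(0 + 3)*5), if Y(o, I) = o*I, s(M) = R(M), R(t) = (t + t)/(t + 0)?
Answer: 2 - 20*sqrt(3) ≈ -32.641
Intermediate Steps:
K = 1/3 (K = -1*(-1/3) = 1/3 ≈ 0.33333)
R(t) = 2 (R(t) = (2*t)/t = 2)
s(M) = 2
Y(o, I) = I*o
s(K) + Y(-1, 4)*(sqrt(0 + 3)*5) = 2 + (4*(-1))*(sqrt(0 + 3)*5) = 2 - 4*sqrt(3)*5 = 2 - 20*sqrt(3)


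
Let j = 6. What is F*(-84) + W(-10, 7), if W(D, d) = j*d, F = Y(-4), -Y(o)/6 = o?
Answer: -1974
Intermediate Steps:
Y(o) = -6*o
F = 24 (F = -6*(-4) = 24)
W(D, d) = 6*d
F*(-84) + W(-10, 7) = 24*(-84) + 6*7 = -2016 + 42 = -1974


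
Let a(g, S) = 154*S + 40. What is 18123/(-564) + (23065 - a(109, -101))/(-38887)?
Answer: -242169219/7310756 ≈ -33.125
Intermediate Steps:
a(g, S) = 40 + 154*S
18123/(-564) + (23065 - a(109, -101))/(-38887) = 18123/(-564) + (23065 - (40 + 154*(-101)))/(-38887) = 18123*(-1/564) + (23065 - (40 - 15554))*(-1/38887) = -6041/188 + (23065 - 1*(-15514))*(-1/38887) = -6041/188 + (23065 + 15514)*(-1/38887) = -6041/188 + 38579*(-1/38887) = -6041/188 - 38579/38887 = -242169219/7310756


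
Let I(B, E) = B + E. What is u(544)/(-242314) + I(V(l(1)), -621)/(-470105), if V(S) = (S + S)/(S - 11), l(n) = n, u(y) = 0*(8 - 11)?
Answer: 3106/2350525 ≈ 0.0013214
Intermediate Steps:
u(y) = 0 (u(y) = 0*(-3) = 0)
V(S) = 2*S/(-11 + S) (V(S) = (2*S)/(-11 + S) = 2*S/(-11 + S))
u(544)/(-242314) + I(V(l(1)), -621)/(-470105) = 0/(-242314) + (2*1/(-11 + 1) - 621)/(-470105) = 0*(-1/242314) + (2*1/(-10) - 621)*(-1/470105) = 0 + (2*1*(-⅒) - 621)*(-1/470105) = 0 + (-⅕ - 621)*(-1/470105) = 0 - 3106/5*(-1/470105) = 0 + 3106/2350525 = 3106/2350525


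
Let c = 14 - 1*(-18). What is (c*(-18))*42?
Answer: -24192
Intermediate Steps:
c = 32 (c = 14 + 18 = 32)
(c*(-18))*42 = (32*(-18))*42 = -576*42 = -24192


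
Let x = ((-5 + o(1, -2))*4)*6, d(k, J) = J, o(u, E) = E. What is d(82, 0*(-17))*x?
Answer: 0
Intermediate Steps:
x = -168 (x = ((-5 - 2)*4)*6 = -7*4*6 = -28*6 = -168)
d(82, 0*(-17))*x = (0*(-17))*(-168) = 0*(-168) = 0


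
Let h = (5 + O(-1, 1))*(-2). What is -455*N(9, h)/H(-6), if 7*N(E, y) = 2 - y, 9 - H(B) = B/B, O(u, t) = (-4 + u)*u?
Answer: -715/4 ≈ -178.75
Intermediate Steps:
O(u, t) = u*(-4 + u)
H(B) = 8 (H(B) = 9 - B/B = 9 - 1*1 = 9 - 1 = 8)
h = -20 (h = (5 - (-4 - 1))*(-2) = (5 - 1*(-5))*(-2) = (5 + 5)*(-2) = 10*(-2) = -20)
N(E, y) = 2/7 - y/7 (N(E, y) = (2 - y)/7 = 2/7 - y/7)
-455*N(9, h)/H(-6) = -455*(2/7 - ⅐*(-20))/8 = -455*(2/7 + 20/7)/8 = -1430/8 = -455*11/28 = -715/4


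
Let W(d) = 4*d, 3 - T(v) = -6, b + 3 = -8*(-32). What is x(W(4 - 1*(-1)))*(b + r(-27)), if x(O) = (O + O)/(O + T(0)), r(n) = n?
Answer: 9040/29 ≈ 311.72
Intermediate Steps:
b = 253 (b = -3 - 8*(-32) = -3 + 256 = 253)
T(v) = 9 (T(v) = 3 - 1*(-6) = 3 + 6 = 9)
x(O) = 2*O/(9 + O) (x(O) = (O + O)/(O + 9) = (2*O)/(9 + O) = 2*O/(9 + O))
x(W(4 - 1*(-1)))*(b + r(-27)) = (2*(4*(4 - 1*(-1)))/(9 + 4*(4 - 1*(-1))))*(253 - 27) = (2*(4*(4 + 1))/(9 + 4*(4 + 1)))*226 = (2*(4*5)/(9 + 4*5))*226 = (2*20/(9 + 20))*226 = (2*20/29)*226 = (2*20*(1/29))*226 = (40/29)*226 = 9040/29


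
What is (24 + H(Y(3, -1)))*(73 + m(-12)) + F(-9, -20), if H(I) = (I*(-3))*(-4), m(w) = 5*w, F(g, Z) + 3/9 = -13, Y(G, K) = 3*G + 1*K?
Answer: 4640/3 ≈ 1546.7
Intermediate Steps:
Y(G, K) = K + 3*G (Y(G, K) = 3*G + K = K + 3*G)
F(g, Z) = -40/3 (F(g, Z) = -⅓ - 13 = -40/3)
H(I) = 12*I (H(I) = -3*I*(-4) = 12*I)
(24 + H(Y(3, -1)))*(73 + m(-12)) + F(-9, -20) = (24 + 12*(-1 + 3*3))*(73 + 5*(-12)) - 40/3 = (24 + 12*(-1 + 9))*(73 - 60) - 40/3 = (24 + 12*8)*13 - 40/3 = (24 + 96)*13 - 40/3 = 120*13 - 40/3 = 1560 - 40/3 = 4640/3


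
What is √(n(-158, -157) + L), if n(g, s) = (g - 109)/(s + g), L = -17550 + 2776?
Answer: I*√162874005/105 ≈ 121.54*I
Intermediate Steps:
L = -14774
n(g, s) = (-109 + g)/(g + s)
√(n(-158, -157) + L) = √((-109 - 158)/(-158 - 157) - 14774) = √(-267/(-315) - 14774) = √(-1/315*(-267) - 14774) = √(89/105 - 14774) = √(-1551181/105) = I*√162874005/105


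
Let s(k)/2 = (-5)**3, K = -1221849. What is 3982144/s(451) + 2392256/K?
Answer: -2433088364128/152731125 ≈ -15931.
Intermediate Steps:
s(k) = -250 (s(k) = 2*(-5)**3 = 2*(-125) = -250)
3982144/s(451) + 2392256/K = 3982144/(-250) + 2392256/(-1221849) = 3982144*(-1/250) + 2392256*(-1/1221849) = -1991072/125 - 2392256/1221849 = -2433088364128/152731125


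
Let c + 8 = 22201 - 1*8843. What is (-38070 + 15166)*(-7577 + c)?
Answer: -132224792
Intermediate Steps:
c = 13350 (c = -8 + (22201 - 1*8843) = -8 + (22201 - 8843) = -8 + 13358 = 13350)
(-38070 + 15166)*(-7577 + c) = (-38070 + 15166)*(-7577 + 13350) = -22904*5773 = -132224792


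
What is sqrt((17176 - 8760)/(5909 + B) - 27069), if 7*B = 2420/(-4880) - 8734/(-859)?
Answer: 7*I*sqrt(41538078327719806168285)/8671546505 ≈ 164.52*I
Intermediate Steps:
B = 2027157/1467172 (B = (2420/(-4880) - 8734/(-859))/7 = (2420*(-1/4880) - 8734*(-1/859))/7 = (-121/244 + 8734/859)/7 = (1/7)*(2027157/209596) = 2027157/1467172 ≈ 1.3817)
sqrt((17176 - 8760)/(5909 + B) - 27069) = sqrt((17176 - 8760)/(5909 + 2027157/1467172) - 27069) = sqrt(8416/(8671546505/1467172) - 27069) = sqrt(8416*(1467172/8671546505) - 27069) = sqrt(12347719552/8671546505 - 27069) = sqrt(-234717744624293/8671546505) = 7*I*sqrt(41538078327719806168285)/8671546505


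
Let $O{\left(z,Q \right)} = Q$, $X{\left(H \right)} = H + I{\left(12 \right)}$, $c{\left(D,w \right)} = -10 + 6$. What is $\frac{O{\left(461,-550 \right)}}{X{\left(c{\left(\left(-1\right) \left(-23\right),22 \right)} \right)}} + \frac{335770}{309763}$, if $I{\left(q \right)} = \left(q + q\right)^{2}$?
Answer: $\frac{985945}{8053838} \approx 0.12242$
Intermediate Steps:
$c{\left(D,w \right)} = -4$
$I{\left(q \right)} = 4 q^{2}$ ($I{\left(q \right)} = \left(2 q\right)^{2} = 4 q^{2}$)
$X{\left(H \right)} = 576 + H$ ($X{\left(H \right)} = H + 4 \cdot 12^{2} = H + 4 \cdot 144 = H + 576 = 576 + H$)
$\frac{O{\left(461,-550 \right)}}{X{\left(c{\left(\left(-1\right) \left(-23\right),22 \right)} \right)}} + \frac{335770}{309763} = - \frac{550}{576 - 4} + \frac{335770}{309763} = - \frac{550}{572} + 335770 \cdot \frac{1}{309763} = \left(-550\right) \frac{1}{572} + \frac{335770}{309763} = - \frac{25}{26} + \frac{335770}{309763} = \frac{985945}{8053838}$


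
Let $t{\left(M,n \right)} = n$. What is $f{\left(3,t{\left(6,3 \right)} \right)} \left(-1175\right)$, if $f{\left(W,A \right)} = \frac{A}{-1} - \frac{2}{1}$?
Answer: $5875$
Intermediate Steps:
$f{\left(W,A \right)} = -2 - A$ ($f{\left(W,A \right)} = A \left(-1\right) - 2 = - A - 2 = -2 - A$)
$f{\left(3,t{\left(6,3 \right)} \right)} \left(-1175\right) = \left(-2 - 3\right) \left(-1175\right) = \left(-5\right) \left(-1175\right) = 5875$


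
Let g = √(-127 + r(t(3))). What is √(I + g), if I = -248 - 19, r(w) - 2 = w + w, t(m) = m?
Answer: √(-267 + I*√119) ≈ 0.3337 + 16.344*I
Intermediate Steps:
r(w) = 2 + 2*w (r(w) = 2 + (w + w) = 2 + 2*w)
I = -267
g = I*√119 (g = √(-127 + (2 + 2*3)) = √(-127 + (2 + 6)) = √(-127 + 8) = √(-119) = I*√119 ≈ 10.909*I)
√(I + g) = √(-267 + I*√119)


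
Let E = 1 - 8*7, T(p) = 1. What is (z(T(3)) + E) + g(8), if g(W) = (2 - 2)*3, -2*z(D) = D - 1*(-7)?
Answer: -59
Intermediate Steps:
z(D) = -7/2 - D/2 (z(D) = -(D - 1*(-7))/2 = -(D + 7)/2 = -(7 + D)/2 = -7/2 - D/2)
g(W) = 0 (g(W) = 0*3 = 0)
E = -55 (E = 1 - 56 = -55)
(z(T(3)) + E) + g(8) = ((-7/2 - 1/2*1) - 55) + 0 = ((-7/2 - 1/2) - 55) + 0 = (-4 - 55) + 0 = -59 + 0 = -59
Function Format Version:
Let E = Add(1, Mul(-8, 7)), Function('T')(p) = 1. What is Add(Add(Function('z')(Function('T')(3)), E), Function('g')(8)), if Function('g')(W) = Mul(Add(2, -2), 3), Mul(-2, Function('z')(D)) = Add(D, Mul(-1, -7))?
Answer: -59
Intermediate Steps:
Function('z')(D) = Add(Rational(-7, 2), Mul(Rational(-1, 2), D)) (Function('z')(D) = Mul(Rational(-1, 2), Add(D, Mul(-1, -7))) = Mul(Rational(-1, 2), Add(D, 7)) = Mul(Rational(-1, 2), Add(7, D)) = Add(Rational(-7, 2), Mul(Rational(-1, 2), D)))
Function('g')(W) = 0 (Function('g')(W) = Mul(0, 3) = 0)
E = -55 (E = Add(1, -56) = -55)
Add(Add(Function('z')(Function('T')(3)), E), Function('g')(8)) = Add(Add(Add(Rational(-7, 2), Mul(Rational(-1, 2), 1)), -55), 0) = Add(Add(Add(Rational(-7, 2), Rational(-1, 2)), -55), 0) = Add(Add(-4, -55), 0) = Add(-59, 0) = -59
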